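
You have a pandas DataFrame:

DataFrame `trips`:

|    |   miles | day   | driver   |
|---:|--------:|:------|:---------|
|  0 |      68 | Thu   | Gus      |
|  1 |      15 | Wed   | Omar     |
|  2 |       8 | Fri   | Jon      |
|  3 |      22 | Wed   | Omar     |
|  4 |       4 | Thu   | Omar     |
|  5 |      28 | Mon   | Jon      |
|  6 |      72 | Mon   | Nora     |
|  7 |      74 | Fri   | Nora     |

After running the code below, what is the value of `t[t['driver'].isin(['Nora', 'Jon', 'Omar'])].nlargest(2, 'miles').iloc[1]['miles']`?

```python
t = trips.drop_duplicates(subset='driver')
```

drop duplicate driver (keep=first):
   miles  day driver
0     68  Thu    Gus
1     15  Wed   Omar
2      8  Fri    Jon
6     72  Mon   Nora
filter rows where driver in ['Nora', 'Jon', 'Omar']:
   miles  day driver
1     15  Wed   Omar
2      8  Fri    Jon
6     72  Mon   Nora
take 2 rows with largest miles:
   miles  day driver
6     72  Mon   Nora
1     15  Wed   Omar
Then the value at position 1, column 'miles': 15

15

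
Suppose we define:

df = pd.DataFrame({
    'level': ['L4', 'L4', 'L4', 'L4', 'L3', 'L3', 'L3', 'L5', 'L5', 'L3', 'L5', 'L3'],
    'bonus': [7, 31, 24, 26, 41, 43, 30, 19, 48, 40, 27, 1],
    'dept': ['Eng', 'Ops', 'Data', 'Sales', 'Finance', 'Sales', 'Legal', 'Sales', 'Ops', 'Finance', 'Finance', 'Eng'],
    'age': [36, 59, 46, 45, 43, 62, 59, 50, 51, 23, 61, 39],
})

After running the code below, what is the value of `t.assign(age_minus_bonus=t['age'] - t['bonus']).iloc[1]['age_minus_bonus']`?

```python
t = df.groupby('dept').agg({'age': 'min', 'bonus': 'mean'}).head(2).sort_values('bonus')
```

group by dept: min(age), mean(bonus):
         age      bonus
dept                   
Data      46  24.000000
Eng       36   4.000000
Finance   23  36.000000
Legal     59  30.000000
Ops       51  39.500000
Sales     45  29.333333
take first 2 rows:
      age  bonus
dept            
Data   46   24.0
Eng    36    4.0
sort by bonus:
      age  bonus
dept            
Eng    36    4.0
Data   46   24.0
add column age_minus_bonus = t['age'] - t['bonus']:
      age  bonus  age_minus_bonus
dept                             
Eng    36    4.0             32.0
Data   46   24.0             22.0
Taking the value at position 1, column 'age_minus_bonus' gives 22.0.

22.0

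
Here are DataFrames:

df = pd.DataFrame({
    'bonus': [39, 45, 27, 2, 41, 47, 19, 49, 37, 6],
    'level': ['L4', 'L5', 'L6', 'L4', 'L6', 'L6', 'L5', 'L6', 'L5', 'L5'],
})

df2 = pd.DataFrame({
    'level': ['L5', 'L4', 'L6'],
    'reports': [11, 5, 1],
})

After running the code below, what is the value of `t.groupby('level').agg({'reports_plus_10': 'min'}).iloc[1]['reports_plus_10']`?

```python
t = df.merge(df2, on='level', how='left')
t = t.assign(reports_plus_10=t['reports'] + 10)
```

merge on 'level' (how='left') → 10 rows:
   bonus level  reports
0     39    L4        5
1     45    L5       11
2     27    L6        1
3      2    L4        5
4     41    L6        1
5     47    L6        1
6     19    L5       11
7     49    L6        1
8     37    L5       11
9      6    L5       11
add column reports_plus_10 = t['reports'] + 10:
   bonus level  reports  reports_plus_10
0     39    L4        5               15
1     45    L5       11               21
2     27    L6        1               11
3      2    L4        5               15
4     41    L6        1               11
5     47    L6        1               11
6     19    L5       11               21
7     49    L6        1               11
8     37    L5       11               21
9      6    L5       11               21
group by level, min of reports_plus_10:
       reports_plus_10
level                 
L4                  15
L5                  21
L6                  11

21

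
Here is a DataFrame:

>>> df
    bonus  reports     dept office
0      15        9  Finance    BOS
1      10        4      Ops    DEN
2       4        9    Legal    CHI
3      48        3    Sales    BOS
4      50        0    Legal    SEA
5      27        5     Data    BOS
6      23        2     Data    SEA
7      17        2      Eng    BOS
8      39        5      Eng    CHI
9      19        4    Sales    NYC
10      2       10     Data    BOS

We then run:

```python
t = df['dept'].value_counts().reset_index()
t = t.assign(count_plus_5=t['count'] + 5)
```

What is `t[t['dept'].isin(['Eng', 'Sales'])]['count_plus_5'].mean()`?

value_counts of dept:
dept
Data       3
Legal      2
Sales      2
Eng        2
Finance    1
Ops        1
Name: count, dtype: int64
reset_index():
      dept  count
0     Data      3
1    Legal      2
2    Sales      2
3      Eng      2
4  Finance      1
5      Ops      1
add column count_plus_5 = t['count'] + 5:
      dept  count  count_plus_5
0     Data      3             8
1    Legal      2             7
2    Sales      2             7
3      Eng      2             7
4  Finance      1             6
5      Ops      1             6
filter rows where dept in ['Eng', 'Sales']:
    dept  count  count_plus_5
2  Sales      2             7
3    Eng      2             7

7.0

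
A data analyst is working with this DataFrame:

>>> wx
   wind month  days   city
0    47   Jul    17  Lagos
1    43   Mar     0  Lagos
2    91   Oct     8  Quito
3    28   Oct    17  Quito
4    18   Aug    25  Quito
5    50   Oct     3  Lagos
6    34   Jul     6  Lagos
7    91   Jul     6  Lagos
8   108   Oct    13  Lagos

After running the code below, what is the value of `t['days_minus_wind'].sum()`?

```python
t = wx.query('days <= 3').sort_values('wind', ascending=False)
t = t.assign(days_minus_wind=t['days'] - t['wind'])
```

-90

filter rows where days <= 3:
   wind month  days   city
1    43   Mar     0  Lagos
5    50   Oct     3  Lagos
sort by wind descending:
   wind month  days   city
5    50   Oct     3  Lagos
1    43   Mar     0  Lagos
add column days_minus_wind = t['days'] - t['wind']:
   wind month  days   city  days_minus_wind
5    50   Oct     3  Lagos              -47
1    43   Mar     0  Lagos              -43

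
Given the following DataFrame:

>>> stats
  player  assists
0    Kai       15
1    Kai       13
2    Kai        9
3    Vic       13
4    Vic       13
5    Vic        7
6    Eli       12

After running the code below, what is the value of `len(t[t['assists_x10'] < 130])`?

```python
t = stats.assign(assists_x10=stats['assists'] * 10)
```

add column assists_x10 = stats['assists'] * 10:
  player  assists  assists_x10
0    Kai       15          150
1    Kai       13          130
2    Kai        9           90
3    Vic       13          130
4    Vic       13          130
5    Vic        7           70
6    Eli       12          120
filter rows where assists_x10 < 130:
  player  assists  assists_x10
2    Kai        9           90
5    Vic        7           70
6    Eli       12          120
Then the number of rows: 3

3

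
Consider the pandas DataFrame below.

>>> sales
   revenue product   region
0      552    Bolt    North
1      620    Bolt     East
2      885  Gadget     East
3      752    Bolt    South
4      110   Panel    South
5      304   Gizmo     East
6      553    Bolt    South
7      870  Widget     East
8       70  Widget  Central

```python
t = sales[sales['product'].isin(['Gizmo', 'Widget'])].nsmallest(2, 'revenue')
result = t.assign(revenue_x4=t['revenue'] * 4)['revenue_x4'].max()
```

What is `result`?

1216

filter rows where product in ['Gizmo', 'Widget']:
   revenue product   region
5      304   Gizmo     East
7      870  Widget     East
8       70  Widget  Central
take 2 rows with smallest revenue:
   revenue product   region
8       70  Widget  Central
5      304   Gizmo     East
add column revenue_x4 = t['revenue'] * 4:
   revenue product   region  revenue_x4
8       70  Widget  Central         280
5      304   Gizmo     East        1216
The max of column 'revenue_x4' is 1216.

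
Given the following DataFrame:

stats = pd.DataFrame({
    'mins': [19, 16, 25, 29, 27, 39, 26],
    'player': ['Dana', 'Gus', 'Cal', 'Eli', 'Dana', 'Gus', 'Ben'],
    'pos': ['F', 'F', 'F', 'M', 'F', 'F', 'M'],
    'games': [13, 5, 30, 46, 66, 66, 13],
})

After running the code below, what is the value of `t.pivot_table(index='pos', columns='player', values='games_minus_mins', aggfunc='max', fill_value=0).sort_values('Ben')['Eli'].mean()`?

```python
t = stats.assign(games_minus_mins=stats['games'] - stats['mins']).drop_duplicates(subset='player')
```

8.5

add column games_minus_mins = stats['games'] - stats['mins']:
   mins player pos  games  games_minus_mins
0    19   Dana   F     13                -6
1    16    Gus   F      5               -11
2    25    Cal   F     30                 5
3    29    Eli   M     46                17
4    27   Dana   F     66                39
5    39    Gus   F     66                27
6    26    Ben   M     13               -13
drop duplicate player (keep=first):
   mins player pos  games  games_minus_mins
0    19   Dana   F     13                -6
1    16    Gus   F      5               -11
2    25    Cal   F     30                 5
3    29    Eli   M     46                17
6    26    Ben   M     13               -13
pivot: rows=pos, cols=player, max(games_minus_mins):
player  Ben  Cal  Dana  Eli  Gus
pos                             
F         0    5    -6    0  -11
M       -13    0     0   17    0
sort by Ben:
player  Ben  Cal  Dana  Eli  Gus
pos                             
M       -13    0     0   17    0
F         0    5    -6    0  -11
Reading off the mean of column 'Eli', we get 8.5.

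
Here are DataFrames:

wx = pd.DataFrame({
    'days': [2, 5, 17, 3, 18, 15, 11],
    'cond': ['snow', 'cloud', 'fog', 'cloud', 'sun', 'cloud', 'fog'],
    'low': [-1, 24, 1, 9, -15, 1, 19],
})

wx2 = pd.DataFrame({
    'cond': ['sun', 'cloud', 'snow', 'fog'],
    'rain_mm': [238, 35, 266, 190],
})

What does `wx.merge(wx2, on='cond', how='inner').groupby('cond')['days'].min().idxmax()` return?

sun

merge on 'cond' (how='inner') → 7 rows:
   days   cond  low  rain_mm
0     2   snow   -1      266
1     5  cloud   24       35
2    17    fog    1      190
3     3  cloud    9       35
4    18    sun  -15      238
5    15  cloud    1       35
6    11    fog   19      190
group by cond, min of days:
cond
cloud     3
fog      11
snow      2
sun      18
Name: days, dtype: int64
The label with the largest value is sun.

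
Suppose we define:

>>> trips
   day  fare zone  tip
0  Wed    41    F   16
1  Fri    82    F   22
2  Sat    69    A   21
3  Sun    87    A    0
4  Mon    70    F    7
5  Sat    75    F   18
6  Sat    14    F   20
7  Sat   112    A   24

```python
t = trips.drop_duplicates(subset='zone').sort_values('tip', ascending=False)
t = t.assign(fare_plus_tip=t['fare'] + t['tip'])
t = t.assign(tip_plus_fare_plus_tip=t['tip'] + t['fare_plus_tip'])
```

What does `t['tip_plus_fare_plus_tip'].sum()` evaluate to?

drop duplicate zone (keep=first):
   day  fare zone  tip
0  Wed    41    F   16
2  Sat    69    A   21
sort by tip descending:
   day  fare zone  tip
2  Sat    69    A   21
0  Wed    41    F   16
add column fare_plus_tip = t['fare'] + t['tip']:
   day  fare zone  tip  fare_plus_tip
2  Sat    69    A   21             90
0  Wed    41    F   16             57
add column tip_plus_fare_plus_tip = t['tip'] + t['fare_plus_tip']:
   day  fare zone  tip  fare_plus_tip  tip_plus_fare_plus_tip
2  Sat    69    A   21             90                     111
0  Wed    41    F   16             57                      73

184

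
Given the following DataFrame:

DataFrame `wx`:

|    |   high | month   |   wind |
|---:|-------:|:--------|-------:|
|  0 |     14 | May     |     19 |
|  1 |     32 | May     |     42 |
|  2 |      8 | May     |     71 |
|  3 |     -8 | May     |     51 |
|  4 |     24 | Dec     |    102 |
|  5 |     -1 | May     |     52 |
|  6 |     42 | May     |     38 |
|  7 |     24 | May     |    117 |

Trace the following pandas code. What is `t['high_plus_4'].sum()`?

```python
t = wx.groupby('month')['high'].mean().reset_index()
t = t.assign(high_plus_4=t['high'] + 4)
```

47.8571428571

group by month, mean of high:
month
Dec    24.000000
May    15.857143
Name: high, dtype: float64
reset_index():
  month       high
0   Dec  24.000000
1   May  15.857143
add column high_plus_4 = t['high'] + 4:
  month       high  high_plus_4
0   Dec  24.000000    28.000000
1   May  15.857143    19.857143
Taking the sum of column 'high_plus_4' gives 47.8571428571.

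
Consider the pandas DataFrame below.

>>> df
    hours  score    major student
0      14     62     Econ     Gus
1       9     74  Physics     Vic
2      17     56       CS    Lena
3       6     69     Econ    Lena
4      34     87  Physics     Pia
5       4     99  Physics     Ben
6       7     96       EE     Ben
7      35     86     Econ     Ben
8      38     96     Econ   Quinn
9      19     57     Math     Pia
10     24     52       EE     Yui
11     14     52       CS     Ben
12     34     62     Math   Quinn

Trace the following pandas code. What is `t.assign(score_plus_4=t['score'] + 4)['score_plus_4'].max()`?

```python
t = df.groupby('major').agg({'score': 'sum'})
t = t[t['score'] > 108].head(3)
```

group by major, sum of score:
         score
major         
CS         108
EE         148
Econ       313
Math       119
Physics    260
filter rows where score > 108:
         score
major         
EE         148
Econ       313
Math       119
Physics    260
take first 3 rows:
       score
major       
EE       148
Econ     313
Math     119
add column score_plus_4 = t['score'] + 4:
       score  score_plus_4
major                     
EE       148           152
Econ     313           317
Math     119           123

317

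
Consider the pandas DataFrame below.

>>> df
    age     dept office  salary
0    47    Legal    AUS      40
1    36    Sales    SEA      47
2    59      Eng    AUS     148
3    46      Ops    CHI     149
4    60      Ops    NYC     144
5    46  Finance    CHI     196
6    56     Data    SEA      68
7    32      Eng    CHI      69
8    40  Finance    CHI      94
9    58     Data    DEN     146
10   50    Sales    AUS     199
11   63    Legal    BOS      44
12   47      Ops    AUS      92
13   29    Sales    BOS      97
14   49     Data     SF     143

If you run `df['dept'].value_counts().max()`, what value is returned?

3

value_counts of dept:
dept
Sales      3
Ops        3
Data       3
Legal      2
Eng        2
Finance    2
Name: count, dtype: int64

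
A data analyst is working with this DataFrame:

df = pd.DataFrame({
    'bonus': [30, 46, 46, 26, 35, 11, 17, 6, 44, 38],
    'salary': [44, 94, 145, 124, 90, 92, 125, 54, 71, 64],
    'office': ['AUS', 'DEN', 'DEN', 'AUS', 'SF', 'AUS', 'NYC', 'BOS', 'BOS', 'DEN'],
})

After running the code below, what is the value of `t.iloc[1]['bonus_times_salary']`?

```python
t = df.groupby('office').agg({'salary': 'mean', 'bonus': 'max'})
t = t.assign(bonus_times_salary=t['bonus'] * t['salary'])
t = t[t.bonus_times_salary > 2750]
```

3150.0

group by office: mean(salary), max(bonus):
            salary  bonus
office                   
AUS      86.666667     30
BOS      62.500000     44
DEN     101.000000     46
NYC     125.000000     17
SF       90.000000     35
add column bonus_times_salary = t['bonus'] * t['salary']:
            salary  bonus  bonus_times_salary
office                                       
AUS      86.666667     30              2600.0
BOS      62.500000     44              2750.0
DEN     101.000000     46              4646.0
NYC     125.000000     17              2125.0
SF       90.000000     35              3150.0
filter rows where bonus_times_salary > 2750:
        salary  bonus  bonus_times_salary
office                                   
DEN      101.0     46              4646.0
SF        90.0     35              3150.0
value at position 1, column 'bonus_times_salary' → 3150.0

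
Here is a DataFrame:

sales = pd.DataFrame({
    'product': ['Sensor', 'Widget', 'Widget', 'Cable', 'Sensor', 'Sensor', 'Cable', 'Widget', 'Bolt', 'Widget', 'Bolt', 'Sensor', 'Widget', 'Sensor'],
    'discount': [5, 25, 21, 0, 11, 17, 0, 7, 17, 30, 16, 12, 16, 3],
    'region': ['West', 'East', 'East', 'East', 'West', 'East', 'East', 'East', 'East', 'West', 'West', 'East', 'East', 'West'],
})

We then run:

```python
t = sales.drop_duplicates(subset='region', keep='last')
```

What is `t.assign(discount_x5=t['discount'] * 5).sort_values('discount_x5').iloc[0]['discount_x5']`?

15

drop duplicate region (keep=last):
   product  discount region
12  Widget        16   East
13  Sensor         3   West
add column discount_x5 = t['discount'] * 5:
   product  discount region  discount_x5
12  Widget        16   East           80
13  Sensor         3   West           15
sort by discount_x5:
   product  discount region  discount_x5
13  Sensor         3   West           15
12  Widget        16   East           80
Then the value at position 0, column 'discount_x5': 15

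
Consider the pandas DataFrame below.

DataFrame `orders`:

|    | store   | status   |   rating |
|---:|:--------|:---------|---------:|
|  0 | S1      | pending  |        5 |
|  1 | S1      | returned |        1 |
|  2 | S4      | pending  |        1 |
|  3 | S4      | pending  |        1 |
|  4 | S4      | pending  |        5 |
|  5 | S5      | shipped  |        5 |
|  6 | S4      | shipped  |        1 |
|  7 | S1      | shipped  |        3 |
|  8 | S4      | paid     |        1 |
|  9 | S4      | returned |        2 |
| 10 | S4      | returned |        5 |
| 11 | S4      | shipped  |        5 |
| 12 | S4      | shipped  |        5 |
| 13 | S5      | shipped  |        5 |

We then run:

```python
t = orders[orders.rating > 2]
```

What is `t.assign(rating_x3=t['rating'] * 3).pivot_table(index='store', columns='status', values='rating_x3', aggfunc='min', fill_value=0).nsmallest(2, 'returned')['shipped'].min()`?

9

filter rows where rating > 2:
   store    status  rating
0     S1   pending       5
4     S4   pending       5
5     S5   shipped       5
7     S1   shipped       3
10    S4  returned       5
11    S4   shipped       5
12    S4   shipped       5
13    S5   shipped       5
add column rating_x3 = t['rating'] * 3:
   store    status  rating  rating_x3
0     S1   pending       5         15
4     S4   pending       5         15
5     S5   shipped       5         15
7     S1   shipped       3          9
10    S4  returned       5         15
11    S4   shipped       5         15
12    S4   shipped       5         15
13    S5   shipped       5         15
pivot: rows=store, cols=status, min(rating_x3):
status  pending  returned  shipped
store                             
S1           15         0        9
S4           15        15       15
S5            0         0       15
take 2 rows with smallest returned:
status  pending  returned  shipped
store                             
S1           15         0        9
S5            0         0       15
Then the min of column 'shipped': 9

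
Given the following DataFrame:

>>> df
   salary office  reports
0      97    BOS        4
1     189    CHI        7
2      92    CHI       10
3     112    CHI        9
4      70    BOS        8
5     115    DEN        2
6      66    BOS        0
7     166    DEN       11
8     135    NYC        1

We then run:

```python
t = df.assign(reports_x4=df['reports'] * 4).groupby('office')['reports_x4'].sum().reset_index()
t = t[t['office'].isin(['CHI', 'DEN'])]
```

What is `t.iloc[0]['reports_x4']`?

add column reports_x4 = df['reports'] * 4:
   salary office  reports  reports_x4
0      97    BOS        4          16
1     189    CHI        7          28
2      92    CHI       10          40
3     112    CHI        9          36
4      70    BOS        8          32
5     115    DEN        2           8
6      66    BOS        0           0
7     166    DEN       11          44
8     135    NYC        1           4
group by office, sum of reports_x4:
office
BOS     48
CHI    104
DEN     52
NYC      4
Name: reports_x4, dtype: int64
reset_index():
  office  reports_x4
0    BOS          48
1    CHI         104
2    DEN          52
3    NYC           4
filter rows where office in ['CHI', 'DEN']:
  office  reports_x4
1    CHI         104
2    DEN          52
value at position 0, column 'reports_x4' → 104

104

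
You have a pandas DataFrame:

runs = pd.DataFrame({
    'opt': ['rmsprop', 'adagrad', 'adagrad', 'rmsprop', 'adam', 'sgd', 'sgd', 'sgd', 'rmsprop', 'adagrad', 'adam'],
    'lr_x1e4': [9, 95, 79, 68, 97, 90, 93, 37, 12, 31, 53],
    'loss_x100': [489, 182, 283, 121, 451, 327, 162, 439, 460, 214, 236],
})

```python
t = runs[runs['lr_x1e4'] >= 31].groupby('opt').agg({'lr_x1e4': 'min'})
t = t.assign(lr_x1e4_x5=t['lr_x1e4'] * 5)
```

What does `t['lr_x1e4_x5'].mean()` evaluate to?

236.25

filter rows where lr_x1e4 >= 31:
        opt  lr_x1e4  loss_x100
1   adagrad       95        182
2   adagrad       79        283
3   rmsprop       68        121
4      adam       97        451
5       sgd       90        327
6       sgd       93        162
7       sgd       37        439
9   adagrad       31        214
10     adam       53        236
group by opt, min of lr_x1e4:
         lr_x1e4
opt             
adagrad       31
adam          53
rmsprop       68
sgd           37
add column lr_x1e4_x5 = t['lr_x1e4'] * 5:
         lr_x1e4  lr_x1e4_x5
opt                         
adagrad       31         155
adam          53         265
rmsprop       68         340
sgd           37         185
Finally, mean of column 'lr_x1e4_x5' = 236.25.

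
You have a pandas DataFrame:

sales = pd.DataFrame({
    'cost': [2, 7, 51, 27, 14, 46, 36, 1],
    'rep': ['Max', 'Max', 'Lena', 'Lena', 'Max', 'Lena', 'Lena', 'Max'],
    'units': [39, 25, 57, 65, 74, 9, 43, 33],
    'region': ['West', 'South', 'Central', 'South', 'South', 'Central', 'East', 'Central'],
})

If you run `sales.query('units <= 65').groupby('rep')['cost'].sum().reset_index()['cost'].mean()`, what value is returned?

85.0

filter rows where units <= 65:
   cost   rep  units   region
0     2   Max     39     West
1     7   Max     25    South
2    51  Lena     57  Central
3    27  Lena     65    South
5    46  Lena      9  Central
6    36  Lena     43     East
7     1   Max     33  Central
group by rep, sum of cost:
rep
Lena    160
Max      10
Name: cost, dtype: int64
reset_index():
    rep  cost
0  Lena   160
1   Max    10
Taking the mean of column 'cost' gives 85.0.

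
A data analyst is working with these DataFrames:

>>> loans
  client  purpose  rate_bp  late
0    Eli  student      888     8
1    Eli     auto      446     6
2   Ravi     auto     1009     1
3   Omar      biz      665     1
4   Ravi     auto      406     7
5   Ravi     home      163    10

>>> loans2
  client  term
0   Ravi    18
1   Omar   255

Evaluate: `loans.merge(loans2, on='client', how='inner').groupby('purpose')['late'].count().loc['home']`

merge on 'client' (how='inner') → 4 rows:
  client purpose  rate_bp  late  term
0   Ravi    auto     1009     1    18
1   Omar     biz      665     1   255
2   Ravi    auto      406     7    18
3   Ravi    home      163    10    18
group by purpose, count of late:
purpose
auto    2
biz     1
home    1
Name: late, dtype: int64
Then the value at index 'home': 1

1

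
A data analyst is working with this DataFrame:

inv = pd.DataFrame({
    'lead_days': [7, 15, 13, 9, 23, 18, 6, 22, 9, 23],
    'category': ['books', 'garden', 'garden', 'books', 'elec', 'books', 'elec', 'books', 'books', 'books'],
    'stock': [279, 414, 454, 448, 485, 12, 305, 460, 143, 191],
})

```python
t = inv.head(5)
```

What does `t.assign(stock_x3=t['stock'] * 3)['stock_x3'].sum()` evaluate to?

6240

take first 5 rows:
   lead_days category  stock
0          7    books    279
1         15   garden    414
2         13   garden    454
3          9    books    448
4         23     elec    485
add column stock_x3 = t['stock'] * 3:
   lead_days category  stock  stock_x3
0          7    books    279       837
1         15   garden    414      1242
2         13   garden    454      1362
3          9    books    448      1344
4         23     elec    485      1455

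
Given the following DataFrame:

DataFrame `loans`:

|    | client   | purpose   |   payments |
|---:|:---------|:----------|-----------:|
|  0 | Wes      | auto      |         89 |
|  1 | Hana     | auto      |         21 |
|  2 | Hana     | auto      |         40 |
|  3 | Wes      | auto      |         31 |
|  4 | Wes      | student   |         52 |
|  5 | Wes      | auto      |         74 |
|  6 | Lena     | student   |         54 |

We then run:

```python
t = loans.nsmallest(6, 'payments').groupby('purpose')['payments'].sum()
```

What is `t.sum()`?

take 6 rows with smallest payments:
  client  purpose  payments
1   Hana     auto        21
3    Wes     auto        31
2   Hana     auto        40
4    Wes  student        52
6   Lena  student        54
5    Wes     auto        74
group by purpose, sum of payments:
purpose
auto       166
student    106
Name: payments, dtype: int64

272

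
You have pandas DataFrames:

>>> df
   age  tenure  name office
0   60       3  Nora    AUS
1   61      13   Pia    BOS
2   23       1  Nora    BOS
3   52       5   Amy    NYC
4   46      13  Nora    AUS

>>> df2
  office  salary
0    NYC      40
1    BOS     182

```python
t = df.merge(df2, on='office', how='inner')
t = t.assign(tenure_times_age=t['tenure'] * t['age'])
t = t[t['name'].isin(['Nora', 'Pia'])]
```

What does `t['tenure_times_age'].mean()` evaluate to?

408.0

merge on 'office' (how='inner') → 3 rows:
   age  tenure  name office  salary
0   61      13   Pia    BOS     182
1   23       1  Nora    BOS     182
2   52       5   Amy    NYC      40
add column tenure_times_age = t['tenure'] * t['age']:
   age  tenure  name office  salary  tenure_times_age
0   61      13   Pia    BOS     182               793
1   23       1  Nora    BOS     182                23
2   52       5   Amy    NYC      40               260
filter rows where name in ['Nora', 'Pia']:
   age  tenure  name office  salary  tenure_times_age
0   61      13   Pia    BOS     182               793
1   23       1  Nora    BOS     182                23
So mean() = 408.0.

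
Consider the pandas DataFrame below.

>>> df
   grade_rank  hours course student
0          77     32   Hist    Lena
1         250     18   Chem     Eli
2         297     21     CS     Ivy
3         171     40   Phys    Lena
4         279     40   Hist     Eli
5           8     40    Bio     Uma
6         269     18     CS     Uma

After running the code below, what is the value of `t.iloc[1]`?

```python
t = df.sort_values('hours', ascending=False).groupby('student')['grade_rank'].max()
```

sort by hours descending:
   grade_rank  hours course student
3         171     40   Phys    Lena
4         279     40   Hist     Eli
5           8     40    Bio     Uma
0          77     32   Hist    Lena
2         297     21     CS     Ivy
1         250     18   Chem     Eli
6         269     18     CS     Uma
group by student, max of grade_rank:
student
Eli     279
Ivy     297
Lena    171
Uma     269
Name: grade_rank, dtype: int64
So iloc[1] = 297.

297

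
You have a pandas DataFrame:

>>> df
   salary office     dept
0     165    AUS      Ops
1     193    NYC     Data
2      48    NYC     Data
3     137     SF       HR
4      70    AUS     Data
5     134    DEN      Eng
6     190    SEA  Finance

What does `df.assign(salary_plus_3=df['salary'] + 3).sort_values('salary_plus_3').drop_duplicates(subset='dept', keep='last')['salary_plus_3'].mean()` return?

166.8

add column salary_plus_3 = df['salary'] + 3:
   salary office     dept  salary_plus_3
0     165    AUS      Ops            168
1     193    NYC     Data            196
2      48    NYC     Data             51
3     137     SF       HR            140
4      70    AUS     Data             73
5     134    DEN      Eng            137
6     190    SEA  Finance            193
sort by salary_plus_3:
   salary office     dept  salary_plus_3
2      48    NYC     Data             51
4      70    AUS     Data             73
5     134    DEN      Eng            137
3     137     SF       HR            140
0     165    AUS      Ops            168
6     190    SEA  Finance            193
1     193    NYC     Data            196
drop duplicate dept (keep=last):
   salary office     dept  salary_plus_3
5     134    DEN      Eng            137
3     137     SF       HR            140
0     165    AUS      Ops            168
6     190    SEA  Finance            193
1     193    NYC     Data            196
Finally, mean of column 'salary_plus_3' = 166.8.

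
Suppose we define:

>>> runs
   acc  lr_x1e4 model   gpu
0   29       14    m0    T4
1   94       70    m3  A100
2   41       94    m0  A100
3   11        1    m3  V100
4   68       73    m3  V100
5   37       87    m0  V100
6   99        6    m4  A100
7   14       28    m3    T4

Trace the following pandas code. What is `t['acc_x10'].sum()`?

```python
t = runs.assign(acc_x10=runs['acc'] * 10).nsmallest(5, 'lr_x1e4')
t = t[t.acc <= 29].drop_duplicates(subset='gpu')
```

add column acc_x10 = runs['acc'] * 10:
   acc  lr_x1e4 model   gpu  acc_x10
0   29       14    m0    T4      290
1   94       70    m3  A100      940
2   41       94    m0  A100      410
3   11        1    m3  V100      110
4   68       73    m3  V100      680
5   37       87    m0  V100      370
6   99        6    m4  A100      990
7   14       28    m3    T4      140
take 5 rows with smallest lr_x1e4:
   acc  lr_x1e4 model   gpu  acc_x10
3   11        1    m3  V100      110
6   99        6    m4  A100      990
0   29       14    m0    T4      290
7   14       28    m3    T4      140
1   94       70    m3  A100      940
filter rows where acc <= 29:
   acc  lr_x1e4 model   gpu  acc_x10
3   11        1    m3  V100      110
0   29       14    m0    T4      290
7   14       28    m3    T4      140
drop duplicate gpu (keep=first):
   acc  lr_x1e4 model   gpu  acc_x10
3   11        1    m3  V100      110
0   29       14    m0    T4      290
Hence 400.

400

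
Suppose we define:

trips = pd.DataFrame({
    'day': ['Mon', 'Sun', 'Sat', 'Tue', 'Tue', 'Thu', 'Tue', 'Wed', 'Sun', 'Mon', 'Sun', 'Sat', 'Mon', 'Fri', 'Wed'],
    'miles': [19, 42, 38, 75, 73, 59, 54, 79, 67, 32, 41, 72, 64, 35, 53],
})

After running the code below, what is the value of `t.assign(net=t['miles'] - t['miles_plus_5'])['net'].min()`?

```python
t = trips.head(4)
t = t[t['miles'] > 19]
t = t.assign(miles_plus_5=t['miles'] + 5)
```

take first 4 rows:
   day  miles
0  Mon     19
1  Sun     42
2  Sat     38
3  Tue     75
filter rows where miles > 19:
   day  miles
1  Sun     42
2  Sat     38
3  Tue     75
add column miles_plus_5 = t['miles'] + 5:
   day  miles  miles_plus_5
1  Sun     42            47
2  Sat     38            43
3  Tue     75            80
add column net = t['miles'] - t['miles_plus_5']:
   day  miles  miles_plus_5  net
1  Sun     42            47   -5
2  Sat     38            43   -5
3  Tue     75            80   -5
The min of column 'net' is -5.

-5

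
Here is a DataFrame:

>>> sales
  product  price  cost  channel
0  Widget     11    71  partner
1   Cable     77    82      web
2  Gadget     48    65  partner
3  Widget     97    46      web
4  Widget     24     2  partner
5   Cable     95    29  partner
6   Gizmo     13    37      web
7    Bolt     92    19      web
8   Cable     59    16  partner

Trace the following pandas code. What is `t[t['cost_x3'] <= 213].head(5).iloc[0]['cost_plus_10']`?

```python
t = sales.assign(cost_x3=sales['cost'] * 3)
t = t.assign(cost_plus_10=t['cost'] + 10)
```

add column cost_x3 = sales['cost'] * 3:
  product  price  cost  channel  cost_x3
0  Widget     11    71  partner      213
1   Cable     77    82      web      246
2  Gadget     48    65  partner      195
3  Widget     97    46      web      138
4  Widget     24     2  partner        6
5   Cable     95    29  partner       87
6   Gizmo     13    37      web      111
7    Bolt     92    19      web       57
8   Cable     59    16  partner       48
add column cost_plus_10 = t['cost'] + 10:
  product  price  cost  channel  cost_x3  cost_plus_10
0  Widget     11    71  partner      213            81
1   Cable     77    82      web      246            92
2  Gadget     48    65  partner      195            75
3  Widget     97    46      web      138            56
4  Widget     24     2  partner        6            12
5   Cable     95    29  partner       87            39
6   Gizmo     13    37      web      111            47
7    Bolt     92    19      web       57            29
8   Cable     59    16  partner       48            26
filter rows where cost_x3 <= 213:
  product  price  cost  channel  cost_x3  cost_plus_10
0  Widget     11    71  partner      213            81
2  Gadget     48    65  partner      195            75
3  Widget     97    46      web      138            56
4  Widget     24     2  partner        6            12
5   Cable     95    29  partner       87            39
6   Gizmo     13    37      web      111            47
7    Bolt     92    19      web       57            29
8   Cable     59    16  partner       48            26
take first 5 rows:
  product  price  cost  channel  cost_x3  cost_plus_10
0  Widget     11    71  partner      213            81
2  Gadget     48    65  partner      195            75
3  Widget     97    46      web      138            56
4  Widget     24     2  partner        6            12
5   Cable     95    29  partner       87            39
The value at position 0, column 'cost_plus_10' is 81.

81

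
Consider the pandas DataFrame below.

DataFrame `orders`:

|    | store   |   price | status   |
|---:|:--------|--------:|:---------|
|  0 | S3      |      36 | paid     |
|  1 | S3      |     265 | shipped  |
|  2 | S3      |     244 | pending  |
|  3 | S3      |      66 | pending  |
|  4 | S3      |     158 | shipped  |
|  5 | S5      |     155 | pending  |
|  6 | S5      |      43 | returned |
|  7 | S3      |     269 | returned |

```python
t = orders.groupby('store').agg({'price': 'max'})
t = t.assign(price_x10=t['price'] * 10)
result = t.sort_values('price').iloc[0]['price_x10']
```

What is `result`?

1550

group by store, max of price:
       price
store       
S3       269
S5       155
add column price_x10 = t['price'] * 10:
       price  price_x10
store                  
S3       269       2690
S5       155       1550
sort by price:
       price  price_x10
store                  
S5       155       1550
S3       269       2690
Taking the value at position 0, column 'price_x10' gives 1550.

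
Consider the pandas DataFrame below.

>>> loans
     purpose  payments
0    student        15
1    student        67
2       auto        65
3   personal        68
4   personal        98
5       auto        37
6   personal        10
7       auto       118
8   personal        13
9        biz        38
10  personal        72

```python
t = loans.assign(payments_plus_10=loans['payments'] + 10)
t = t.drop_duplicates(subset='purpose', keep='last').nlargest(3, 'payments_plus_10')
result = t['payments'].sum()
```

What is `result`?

add column payments_plus_10 = loans['payments'] + 10:
     purpose  payments  payments_plus_10
0    student        15                25
1    student        67                77
2       auto        65                75
3   personal        68                78
4   personal        98               108
5       auto        37                47
6   personal        10                20
7       auto       118               128
8   personal        13                23
9        biz        38                48
10  personal        72                82
drop duplicate purpose (keep=last):
     purpose  payments  payments_plus_10
1    student        67                77
7       auto       118               128
9        biz        38                48
10  personal        72                82
take 3 rows with largest payments_plus_10:
     purpose  payments  payments_plus_10
7       auto       118               128
10  personal        72                82
1    student        67                77
Taking the sum of column 'payments' gives 257.

257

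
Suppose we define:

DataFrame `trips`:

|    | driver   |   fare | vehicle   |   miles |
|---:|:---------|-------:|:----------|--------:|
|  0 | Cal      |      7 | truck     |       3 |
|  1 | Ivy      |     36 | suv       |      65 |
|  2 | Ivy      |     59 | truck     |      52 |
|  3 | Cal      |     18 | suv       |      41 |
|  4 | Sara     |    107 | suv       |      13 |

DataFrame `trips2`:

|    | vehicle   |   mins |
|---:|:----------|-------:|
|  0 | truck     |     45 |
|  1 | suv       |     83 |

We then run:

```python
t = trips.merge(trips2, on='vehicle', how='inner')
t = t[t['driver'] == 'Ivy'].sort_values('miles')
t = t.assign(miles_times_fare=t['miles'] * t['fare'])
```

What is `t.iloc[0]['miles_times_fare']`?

merge on 'vehicle' (how='inner') → 5 rows:
  driver  fare vehicle  miles  mins
0    Cal     7   truck      3    45
1    Ivy    36     suv     65    83
2    Ivy    59   truck     52    45
3    Cal    18     suv     41    83
4   Sara   107     suv     13    83
filter rows where driver == 'Ivy':
  driver  fare vehicle  miles  mins
1    Ivy    36     suv     65    83
2    Ivy    59   truck     52    45
sort by miles:
  driver  fare vehicle  miles  mins
2    Ivy    59   truck     52    45
1    Ivy    36     suv     65    83
add column miles_times_fare = t['miles'] * t['fare']:
  driver  fare vehicle  miles  mins  miles_times_fare
2    Ivy    59   truck     52    45              3068
1    Ivy    36     suv     65    83              2340
The value at position 0, column 'miles_times_fare' is 3068.

3068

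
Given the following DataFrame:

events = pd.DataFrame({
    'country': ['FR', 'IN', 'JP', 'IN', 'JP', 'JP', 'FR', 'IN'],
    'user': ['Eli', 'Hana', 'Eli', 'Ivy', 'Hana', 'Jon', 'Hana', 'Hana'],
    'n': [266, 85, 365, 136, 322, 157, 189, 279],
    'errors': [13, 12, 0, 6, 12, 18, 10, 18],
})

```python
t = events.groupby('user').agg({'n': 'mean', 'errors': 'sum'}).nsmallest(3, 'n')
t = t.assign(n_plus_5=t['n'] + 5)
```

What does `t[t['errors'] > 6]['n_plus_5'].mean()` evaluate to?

group by user: mean(n), sum(errors):
           n  errors
user                
Eli   315.50      13
Hana  218.75      52
Ivy   136.00       6
Jon   157.00      18
take 3 rows with smallest n:
           n  errors
user                
Ivy   136.00       6
Jon   157.00      18
Hana  218.75      52
add column n_plus_5 = t['n'] + 5:
           n  errors  n_plus_5
user                          
Ivy   136.00       6    141.00
Jon   157.00      18    162.00
Hana  218.75      52    223.75
filter rows where errors > 6:
           n  errors  n_plus_5
user                          
Jon   157.00      18    162.00
Hana  218.75      52    223.75
Taking the mean of column 'n_plus_5' gives 192.875.

192.875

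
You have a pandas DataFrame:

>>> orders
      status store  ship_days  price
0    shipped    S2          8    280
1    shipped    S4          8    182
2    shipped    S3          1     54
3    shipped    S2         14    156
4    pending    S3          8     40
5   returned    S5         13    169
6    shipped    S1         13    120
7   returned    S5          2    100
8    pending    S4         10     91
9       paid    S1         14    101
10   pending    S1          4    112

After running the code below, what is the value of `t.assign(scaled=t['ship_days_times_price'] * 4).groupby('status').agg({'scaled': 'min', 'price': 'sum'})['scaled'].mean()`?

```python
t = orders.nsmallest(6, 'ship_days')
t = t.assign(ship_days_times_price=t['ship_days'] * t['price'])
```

take 6 rows with smallest ship_days:
      status store  ship_days  price
2    shipped    S3          1     54
7   returned    S5          2    100
10   pending    S1          4    112
0    shipped    S2          8    280
1    shipped    S4          8    182
4    pending    S3          8     40
add column ship_days_times_price = t['ship_days'] * t['price']:
      status store  ship_days  price  ship_days_times_price
2    shipped    S3          1     54                     54
7   returned    S5          2    100                    200
10   pending    S1          4    112                    448
0    shipped    S2          8    280                   2240
1    shipped    S4          8    182                   1456
4    pending    S3          8     40                    320
add column scaled = t['ship_days_times_price'] * 4:
      status store  ship_days  price  ship_days_times_price  scaled
2    shipped    S3          1     54                     54     216
7   returned    S5          2    100                    200     800
10   pending    S1          4    112                    448    1792
0    shipped    S2          8    280                   2240    8960
1    shipped    S4          8    182                   1456    5824
4    pending    S3          8     40                    320    1280
group by status: min(scaled), sum(price):
          scaled  price
status                 
pending     1280    152
returned     800    100
shipped      216    516
Taking the mean of column 'scaled' gives 765.333333333.

765.333333333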